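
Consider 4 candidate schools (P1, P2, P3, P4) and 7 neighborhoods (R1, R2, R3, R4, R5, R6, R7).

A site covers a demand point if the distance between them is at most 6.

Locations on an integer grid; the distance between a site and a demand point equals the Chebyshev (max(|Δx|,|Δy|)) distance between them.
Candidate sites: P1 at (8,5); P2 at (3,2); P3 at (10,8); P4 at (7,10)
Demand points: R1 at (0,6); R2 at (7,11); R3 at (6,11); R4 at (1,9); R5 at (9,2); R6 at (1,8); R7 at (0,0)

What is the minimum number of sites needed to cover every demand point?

2

Coverage sets (demand points within 6 of each site):
  P1: {R2, R3, R5}
  P2: {R1, R5, R6, R7}
  P3: {R2, R3, R5}
  P4: {R2, R3, R4, R6}
No single site covers all 7 demand points.
But {P2, P4} covers everything, so the minimum is 2.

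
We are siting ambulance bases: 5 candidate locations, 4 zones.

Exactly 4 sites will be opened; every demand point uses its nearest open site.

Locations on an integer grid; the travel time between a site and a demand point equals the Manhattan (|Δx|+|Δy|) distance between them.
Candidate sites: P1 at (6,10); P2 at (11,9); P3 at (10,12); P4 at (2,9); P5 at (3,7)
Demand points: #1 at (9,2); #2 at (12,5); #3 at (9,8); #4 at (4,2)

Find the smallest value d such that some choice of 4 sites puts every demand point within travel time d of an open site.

Open {P1, P2, P3, P4}.
  Farthest demand point is #1 at travel time 9 (to P2); all others are ≤ 9.
With {P1, P2, P3, P5} the worst case is 9.
With {P1, P2, P4, P5} the worst case is 9.
No size-4 selection achieves below 9.

9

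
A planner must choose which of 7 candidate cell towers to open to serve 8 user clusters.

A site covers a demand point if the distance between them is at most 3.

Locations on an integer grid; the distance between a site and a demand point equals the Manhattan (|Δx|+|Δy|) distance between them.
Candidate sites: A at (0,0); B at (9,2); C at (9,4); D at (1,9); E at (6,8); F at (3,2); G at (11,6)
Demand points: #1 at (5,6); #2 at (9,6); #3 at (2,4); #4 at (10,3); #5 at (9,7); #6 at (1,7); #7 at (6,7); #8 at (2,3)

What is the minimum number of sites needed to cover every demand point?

Coverage sets (demand points within 3 of each site):
  A: {}
  B: {#4}
  C: {#2, #4, #5}
  D: {#6}
  E: {#1, #7}
  F: {#3, #8}
  G: {#2, #5}
No 3 sites suffice: every size-3 union leaves at least one demand point uncovered.
But {C, D, E, F} covers everything, so the minimum is 4.

4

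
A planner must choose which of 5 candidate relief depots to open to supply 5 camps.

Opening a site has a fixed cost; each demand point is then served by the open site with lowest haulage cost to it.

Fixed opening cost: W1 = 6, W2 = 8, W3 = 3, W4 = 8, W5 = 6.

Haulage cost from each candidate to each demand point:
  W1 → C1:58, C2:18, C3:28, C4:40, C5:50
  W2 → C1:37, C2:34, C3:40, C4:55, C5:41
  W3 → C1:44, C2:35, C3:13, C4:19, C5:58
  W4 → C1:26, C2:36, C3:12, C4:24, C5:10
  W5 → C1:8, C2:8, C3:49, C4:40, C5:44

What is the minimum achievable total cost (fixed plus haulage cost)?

74

Open {W3, W4, W5}: assign each demand point to its cheapest open site.
  C1→W5 8, C2→W5 8, C3→W4 12, C4→W3 19, C5→W4 10
  haulage cost 57, fixed 17 → total 74.
Compare {W4, W5}: haulage cost 62 + fixed 14 = 76.
Compare {W1, W3, W4, W5}: haulage cost 57 + fixed 23 = 80.
Compare {W1, W4, W5}: haulage cost 62 + fixed 20 = 82.
All other subsets cost ≥ 76. Minimum total cost: 74.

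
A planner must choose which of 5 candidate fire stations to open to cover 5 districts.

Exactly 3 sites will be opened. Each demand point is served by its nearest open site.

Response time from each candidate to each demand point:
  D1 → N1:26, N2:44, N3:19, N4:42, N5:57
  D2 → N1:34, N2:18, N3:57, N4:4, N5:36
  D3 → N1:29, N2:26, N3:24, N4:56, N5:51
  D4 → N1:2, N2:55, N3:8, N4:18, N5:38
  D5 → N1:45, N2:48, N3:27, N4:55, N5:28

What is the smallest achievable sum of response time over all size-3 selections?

Open {D2, D4, D5}.
  N1→D4 2, N2→D2 18, N3→D4 8, N4→D2 4, N5→D5 28  ⇒ total 60.
Compare {D1, D2, D4}: total 68.
Compare {D2, D3, D4}: total 68.
No size-3 selection does better; minimum is 60.

60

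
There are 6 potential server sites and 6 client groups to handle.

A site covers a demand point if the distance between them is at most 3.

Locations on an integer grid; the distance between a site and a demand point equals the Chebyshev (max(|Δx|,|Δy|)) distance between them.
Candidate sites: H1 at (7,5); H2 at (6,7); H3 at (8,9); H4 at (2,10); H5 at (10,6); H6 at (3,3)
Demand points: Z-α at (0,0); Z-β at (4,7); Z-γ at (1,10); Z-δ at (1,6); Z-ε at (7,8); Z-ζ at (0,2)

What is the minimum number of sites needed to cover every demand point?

Coverage sets (demand points within 3 of each site):
  H1: {Z-β, Z-ε}
  H2: {Z-β, Z-ε}
  H3: {Z-ε}
  H4: {Z-β, Z-γ}
  H5: {Z-ε}
  H6: {Z-α, Z-δ, Z-ζ}
No 2 sites suffice: every size-2 union leaves at least one demand point uncovered.
But {H1, H4, H6} covers everything, so the minimum is 3.

3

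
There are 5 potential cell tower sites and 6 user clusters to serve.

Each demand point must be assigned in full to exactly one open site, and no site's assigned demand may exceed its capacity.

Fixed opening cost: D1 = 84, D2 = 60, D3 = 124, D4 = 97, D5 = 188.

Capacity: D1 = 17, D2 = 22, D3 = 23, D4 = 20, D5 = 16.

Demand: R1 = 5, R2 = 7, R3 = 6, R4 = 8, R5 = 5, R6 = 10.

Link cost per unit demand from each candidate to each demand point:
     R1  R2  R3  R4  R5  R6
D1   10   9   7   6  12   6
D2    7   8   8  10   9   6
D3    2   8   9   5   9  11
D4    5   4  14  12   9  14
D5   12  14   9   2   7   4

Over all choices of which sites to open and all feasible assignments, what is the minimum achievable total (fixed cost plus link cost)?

443

Open {D2, D3}; cheapest assignment that respects the capacities:
  D2 (cap 22, load 21): R3, R5, R6 — cost 6×8 + 5×9 + 10×6 = 153
  D3 (cap 23, load 20): R1, R2, R4 — cost 5×2 + 7×8 + 8×5 = 106
  Shipping 259, fixed 184 → total 443.
  Any other capacity-feasible assignment to {D2, D3} ships for at least 259.
Compare {D2, D4}: its best feasible assignment gives total 459.
Compare {D1, D2, D4}: its best feasible assignment gives total 489.
Every other set of open sites that can feasibly serve all demand totals ≥ 459 even under its best assignment. Minimum: 443.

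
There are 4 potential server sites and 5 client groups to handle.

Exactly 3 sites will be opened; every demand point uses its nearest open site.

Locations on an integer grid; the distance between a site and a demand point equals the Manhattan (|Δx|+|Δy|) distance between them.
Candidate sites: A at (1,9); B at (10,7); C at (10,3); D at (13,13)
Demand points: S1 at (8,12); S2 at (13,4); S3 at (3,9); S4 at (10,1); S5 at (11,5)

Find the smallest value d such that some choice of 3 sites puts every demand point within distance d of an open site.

6

Open {A, B, D}.
  Farthest demand point is S1 at distance 6 (to D); all others are ≤ 6.
With {A, C, D} the worst case is 6.
With {A, B, C} the worst case is 7.
No size-3 selection achieves below 6.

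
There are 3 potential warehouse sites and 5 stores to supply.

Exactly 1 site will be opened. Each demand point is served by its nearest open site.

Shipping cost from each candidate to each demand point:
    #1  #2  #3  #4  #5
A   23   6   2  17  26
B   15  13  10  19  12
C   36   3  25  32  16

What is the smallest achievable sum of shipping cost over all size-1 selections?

Open {B}.
  #1→B 15, #2→B 13, #3→B 10, #4→B 19, #5→B 12  ⇒ total 69.
Compare {A}: total 74.
Compare {C}: total 112.

69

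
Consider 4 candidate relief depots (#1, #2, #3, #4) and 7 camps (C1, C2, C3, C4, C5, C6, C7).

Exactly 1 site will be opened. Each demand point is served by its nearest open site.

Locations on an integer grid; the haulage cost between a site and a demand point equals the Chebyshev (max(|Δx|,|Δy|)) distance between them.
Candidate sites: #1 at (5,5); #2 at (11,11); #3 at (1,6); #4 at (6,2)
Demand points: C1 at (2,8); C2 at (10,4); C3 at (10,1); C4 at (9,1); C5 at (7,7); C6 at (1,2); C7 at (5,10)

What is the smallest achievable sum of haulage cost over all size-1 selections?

Open {#1}.
  C1→#1 3, C2→#1 5, C3→#1 5, C4→#1 4, C5→#1 2, C6→#1 4, C7→#1 5  ⇒ total 28.
Compare {#4}: total 35.
Compare {#3}: total 42.
No size-1 selection does better; minimum is 28.

28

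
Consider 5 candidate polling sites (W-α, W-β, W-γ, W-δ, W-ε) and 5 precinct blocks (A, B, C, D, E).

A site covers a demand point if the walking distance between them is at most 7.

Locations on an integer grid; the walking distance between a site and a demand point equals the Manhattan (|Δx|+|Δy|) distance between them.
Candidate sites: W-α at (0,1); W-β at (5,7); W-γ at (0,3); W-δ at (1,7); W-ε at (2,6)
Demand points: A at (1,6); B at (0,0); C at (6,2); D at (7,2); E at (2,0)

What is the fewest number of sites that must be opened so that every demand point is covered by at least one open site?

Coverage sets (demand points within 7 of each site):
  W-α: {A, B, C, E}
  W-β: {A, C, D}
  W-γ: {A, B, C, E}
  W-δ: {A}
  W-ε: {A, E}
No single site covers all 5 demand points.
But {W-α, W-β} covers everything, so the minimum is 2.

2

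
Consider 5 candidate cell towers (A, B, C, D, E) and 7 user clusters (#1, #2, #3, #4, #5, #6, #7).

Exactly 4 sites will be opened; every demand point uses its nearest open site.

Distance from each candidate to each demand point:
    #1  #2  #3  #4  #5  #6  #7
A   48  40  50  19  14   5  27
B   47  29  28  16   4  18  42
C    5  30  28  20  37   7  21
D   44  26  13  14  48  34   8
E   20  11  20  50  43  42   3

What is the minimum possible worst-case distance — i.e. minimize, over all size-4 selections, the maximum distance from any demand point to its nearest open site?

Open {A, C, D, E}.
  Farthest demand point is #4 at distance 14 (to D); all others are ≤ 14.
With {B, C, D, E} the worst case is 14.
With {A, B, C, E} the worst case is 20.
No size-4 selection achieves below 14.

14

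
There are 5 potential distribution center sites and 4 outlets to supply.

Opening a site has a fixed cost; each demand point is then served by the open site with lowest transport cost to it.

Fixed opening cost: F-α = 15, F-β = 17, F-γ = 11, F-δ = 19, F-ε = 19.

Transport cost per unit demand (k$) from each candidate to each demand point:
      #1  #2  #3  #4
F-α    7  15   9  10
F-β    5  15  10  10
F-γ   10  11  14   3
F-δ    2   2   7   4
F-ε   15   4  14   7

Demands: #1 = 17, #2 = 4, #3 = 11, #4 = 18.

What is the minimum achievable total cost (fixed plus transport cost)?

203

Open {F-γ, F-δ}: assign each demand point to its cheapest open site.
  #1→F-δ 17×2=34, #2→F-δ 4×2=8, #3→F-δ 11×7=77, #4→F-γ 18×3=54
  transport cost 173, fixed 30 → total 203.
Compare {F-δ}: transport cost 191 + fixed 19 = 210.
Compare {F-α, F-γ, F-δ}: transport cost 173 + fixed 45 = 218.
Compare {F-β, F-γ, F-δ}: transport cost 173 + fixed 47 = 220.
All other subsets cost ≥ 210. Minimum total cost: 203.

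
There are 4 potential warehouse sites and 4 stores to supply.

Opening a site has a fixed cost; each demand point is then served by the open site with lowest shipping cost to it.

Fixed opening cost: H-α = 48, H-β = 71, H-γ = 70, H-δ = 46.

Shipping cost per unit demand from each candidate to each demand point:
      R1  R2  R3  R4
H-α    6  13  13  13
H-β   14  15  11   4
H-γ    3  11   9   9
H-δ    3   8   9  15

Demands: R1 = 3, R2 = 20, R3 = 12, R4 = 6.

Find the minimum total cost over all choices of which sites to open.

413

Open {H-δ}: assign each demand point to its cheapest open site.
  R1→H-δ 3×3=9, R2→H-δ 20×8=160, R3→H-δ 12×9=108, R4→H-δ 6×15=90
  shipping cost 367, fixed 46 → total 413.
Compare {H-β, H-δ}: shipping cost 301 + fixed 117 = 418.
Compare {H-γ, H-δ}: shipping cost 331 + fixed 116 = 447.
Compare {H-α, H-δ}: shipping cost 355 + fixed 94 = 449.
All other subsets cost ≥ 418. Minimum total cost: 413.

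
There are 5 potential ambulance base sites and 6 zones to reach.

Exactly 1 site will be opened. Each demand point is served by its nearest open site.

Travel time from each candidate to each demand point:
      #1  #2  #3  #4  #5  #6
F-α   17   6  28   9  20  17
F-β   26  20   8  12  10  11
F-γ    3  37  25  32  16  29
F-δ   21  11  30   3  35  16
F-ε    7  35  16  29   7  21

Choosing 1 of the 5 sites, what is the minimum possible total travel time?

87

Open {F-β}.
  #1→F-β 26, #2→F-β 20, #3→F-β 8, #4→F-β 12, #5→F-β 10, #6→F-β 11  ⇒ total 87.
Compare {F-α}: total 97.
Compare {F-ε}: total 115.
No size-1 selection does better; minimum is 87.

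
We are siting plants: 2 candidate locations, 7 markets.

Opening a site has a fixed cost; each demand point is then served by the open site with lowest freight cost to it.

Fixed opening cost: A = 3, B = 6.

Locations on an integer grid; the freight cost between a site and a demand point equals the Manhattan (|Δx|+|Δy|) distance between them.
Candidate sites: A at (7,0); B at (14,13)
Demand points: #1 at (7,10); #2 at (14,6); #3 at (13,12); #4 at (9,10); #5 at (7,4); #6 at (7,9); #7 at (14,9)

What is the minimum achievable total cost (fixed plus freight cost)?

Open {A, B}: assign each demand point to its cheapest open site.
  #1→A 10, #2→B 7, #3→B 2, #4→B 8, #5→A 4, #6→A 9, #7→B 4
  freight cost 44, fixed 9 → total 53.
Compare {B}: freight cost 58 + fixed 6 = 64.
Compare {A}: freight cost 82 + fixed 3 = 85.

53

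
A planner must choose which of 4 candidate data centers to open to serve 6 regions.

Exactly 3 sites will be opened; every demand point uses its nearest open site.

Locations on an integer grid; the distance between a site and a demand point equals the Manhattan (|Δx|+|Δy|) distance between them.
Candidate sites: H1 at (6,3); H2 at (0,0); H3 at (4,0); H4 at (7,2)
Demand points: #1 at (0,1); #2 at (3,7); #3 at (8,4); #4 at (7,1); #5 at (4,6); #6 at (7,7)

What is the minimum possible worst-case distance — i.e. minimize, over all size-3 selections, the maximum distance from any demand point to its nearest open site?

7

Open {H1, H2, H3}.
  Farthest demand point is #2 at distance 7 (to H1); all others are ≤ 7.
With {H1, H2, H4} the worst case is 7.
With {H1, H3, H4} the worst case is 7.
No size-3 selection achieves below 7.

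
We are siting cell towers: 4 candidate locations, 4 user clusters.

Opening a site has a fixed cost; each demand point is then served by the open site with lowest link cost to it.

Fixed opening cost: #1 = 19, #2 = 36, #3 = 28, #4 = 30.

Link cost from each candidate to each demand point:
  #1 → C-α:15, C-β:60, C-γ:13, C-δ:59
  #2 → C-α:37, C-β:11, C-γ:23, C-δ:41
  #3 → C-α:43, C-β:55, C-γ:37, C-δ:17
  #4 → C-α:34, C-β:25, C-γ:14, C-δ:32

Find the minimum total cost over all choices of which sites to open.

Open {#1, #4}: assign each demand point to its cheapest open site.
  C-α→#1 15, C-β→#4 25, C-γ→#1 13, C-δ→#4 32
  link cost 85, fixed 49 → total 134.
Compare {#4}: link cost 105 + fixed 30 = 135.
Compare {#1, #2}: link cost 80 + fixed 55 = 135.
Compare {#1, #2, #3}: link cost 56 + fixed 83 = 139.
All other subsets cost ≥ 135. Minimum total cost: 134.

134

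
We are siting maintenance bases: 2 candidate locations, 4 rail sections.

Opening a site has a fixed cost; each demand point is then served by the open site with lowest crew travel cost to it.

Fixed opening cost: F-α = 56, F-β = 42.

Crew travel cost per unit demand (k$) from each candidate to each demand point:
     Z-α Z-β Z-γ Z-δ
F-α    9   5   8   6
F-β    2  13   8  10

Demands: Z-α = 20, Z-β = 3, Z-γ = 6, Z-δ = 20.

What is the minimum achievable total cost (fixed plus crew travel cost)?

Open {F-α, F-β}: assign each demand point to its cheapest open site.
  Z-α→F-β 20×2=40, Z-β→F-α 3×5=15, Z-γ→F-α 6×8=48, Z-δ→F-α 20×6=120
  crew travel cost 223, fixed 98 → total 321.
Compare {F-β}: crew travel cost 327 + fixed 42 = 369.
Compare {F-α}: crew travel cost 363 + fixed 56 = 419.

321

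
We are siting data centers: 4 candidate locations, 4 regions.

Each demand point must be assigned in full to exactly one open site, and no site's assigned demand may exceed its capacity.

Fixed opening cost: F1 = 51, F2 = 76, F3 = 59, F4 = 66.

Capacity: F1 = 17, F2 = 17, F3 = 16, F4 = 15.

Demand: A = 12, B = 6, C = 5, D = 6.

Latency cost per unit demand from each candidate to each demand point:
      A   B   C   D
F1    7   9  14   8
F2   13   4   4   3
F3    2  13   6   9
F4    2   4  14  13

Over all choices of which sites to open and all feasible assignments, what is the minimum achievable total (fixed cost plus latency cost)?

Open {F2, F3}; cheapest assignment that respects the capacities:
  F2 (cap 17, load 17): B, C, D — cost 6×4 + 5×4 + 6×3 = 62
  F3 (cap 16, load 12): A — cost 12×2 = 24
  Shipping 86, fixed 135 → total 221.
  Any other capacity-feasible assignment to {F2, F3} ships for at least 86.
Compare {F2, F4}: its best feasible assignment gives total 228.
Compare {F1, F2, F3}: its best feasible assignment gives total 272.
Every other set of open sites that can feasibly serve all demand totals ≥ 228 even under its best assignment. Minimum: 221.

221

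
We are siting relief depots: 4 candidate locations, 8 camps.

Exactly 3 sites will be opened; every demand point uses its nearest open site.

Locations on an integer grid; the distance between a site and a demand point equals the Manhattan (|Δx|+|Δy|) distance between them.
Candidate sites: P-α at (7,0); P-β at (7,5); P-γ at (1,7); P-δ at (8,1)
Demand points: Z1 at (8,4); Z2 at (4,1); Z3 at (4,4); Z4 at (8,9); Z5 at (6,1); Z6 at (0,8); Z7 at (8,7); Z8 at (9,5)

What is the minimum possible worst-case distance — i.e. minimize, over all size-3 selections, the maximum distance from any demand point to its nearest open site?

5

Open {P-α, P-β, P-γ}.
  Farthest demand point is Z4 at distance 5 (to P-β); all others are ≤ 5.
With {P-β, P-γ, P-δ} the worst case is 5.
With {P-α, P-γ, P-δ} the worst case is 8.
No size-3 selection achieves below 5.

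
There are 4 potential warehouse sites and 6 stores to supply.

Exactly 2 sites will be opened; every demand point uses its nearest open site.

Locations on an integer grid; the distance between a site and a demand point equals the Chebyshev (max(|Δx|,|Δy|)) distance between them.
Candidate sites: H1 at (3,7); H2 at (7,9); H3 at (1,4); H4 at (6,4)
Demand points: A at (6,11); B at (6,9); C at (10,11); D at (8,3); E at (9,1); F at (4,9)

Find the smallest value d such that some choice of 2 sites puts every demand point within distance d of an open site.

Open {H2, H4}.
  Farthest demand point is C at distance 3 (to H2); all others are ≤ 3.
With {H1, H2} the worst case is 6.
With {H1, H3} the worst case is 7.
No size-2 selection achieves below 3.

3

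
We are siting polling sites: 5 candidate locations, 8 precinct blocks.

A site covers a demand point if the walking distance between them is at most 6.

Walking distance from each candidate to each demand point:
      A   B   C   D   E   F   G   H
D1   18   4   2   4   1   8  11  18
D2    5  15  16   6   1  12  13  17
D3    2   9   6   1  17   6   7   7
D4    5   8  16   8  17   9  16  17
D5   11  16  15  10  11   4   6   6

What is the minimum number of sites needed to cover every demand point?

Coverage sets (demand points within 6 of each site):
  D1: {B, C, D, E}
  D2: {A, D, E}
  D3: {A, C, D, F}
  D4: {A}
  D5: {F, G, H}
No 2 sites suffice: every size-2 union leaves at least one demand point uncovered.
But {D1, D2, D5} covers everything, so the minimum is 3.

3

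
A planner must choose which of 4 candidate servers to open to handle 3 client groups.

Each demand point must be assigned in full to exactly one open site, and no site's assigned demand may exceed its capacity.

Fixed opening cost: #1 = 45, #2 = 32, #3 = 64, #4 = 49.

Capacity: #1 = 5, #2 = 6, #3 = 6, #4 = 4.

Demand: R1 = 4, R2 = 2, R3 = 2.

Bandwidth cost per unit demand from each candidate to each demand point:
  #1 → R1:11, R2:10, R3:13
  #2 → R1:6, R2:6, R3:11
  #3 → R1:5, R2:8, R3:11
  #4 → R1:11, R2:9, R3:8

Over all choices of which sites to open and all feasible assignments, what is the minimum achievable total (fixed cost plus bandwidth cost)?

133

Open {#2, #4}; cheapest assignment that respects the capacities:
  #2 (cap 6, load 6): R1, R2 — cost 4×6 + 2×6 = 36
  #4 (cap 4, load 2): R3 — cost 2×8 = 16
  Shipping 52, fixed 81 → total 133.
  Any other capacity-feasible assignment to {#2, #4} ships for at least 52.
Compare {#1, #2}: its best feasible assignment gives total 139.
Compare {#2, #3}: its best feasible assignment gives total 150.
Every other set of open sites that can feasibly serve all demand totals ≥ 139 even under its best assignment. Minimum: 133.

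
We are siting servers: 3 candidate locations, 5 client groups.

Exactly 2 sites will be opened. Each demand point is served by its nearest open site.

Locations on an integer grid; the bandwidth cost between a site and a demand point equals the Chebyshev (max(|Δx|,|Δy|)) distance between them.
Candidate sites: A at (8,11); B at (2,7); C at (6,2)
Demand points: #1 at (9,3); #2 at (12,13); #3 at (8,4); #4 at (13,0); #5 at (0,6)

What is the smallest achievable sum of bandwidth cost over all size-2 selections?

22

Open {A, C}.
  #1→C 3, #2→A 4, #3→C 2, #4→C 7, #5→C 6  ⇒ total 22.
Compare {B, C}: total 24.
Compare {A, B}: total 30.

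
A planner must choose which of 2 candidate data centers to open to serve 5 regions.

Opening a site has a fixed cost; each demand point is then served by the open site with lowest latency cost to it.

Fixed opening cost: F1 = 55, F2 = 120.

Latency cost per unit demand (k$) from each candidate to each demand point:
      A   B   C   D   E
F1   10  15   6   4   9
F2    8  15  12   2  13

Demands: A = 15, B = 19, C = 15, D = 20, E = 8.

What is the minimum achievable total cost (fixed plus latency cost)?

Open {F1}: assign each demand point to its cheapest open site.
  A→F1 15×10=150, B→F1 19×15=285, C→F1 15×6=90, D→F1 20×4=80, E→F1 8×9=72
  latency cost 677, fixed 55 → total 732.
Compare {F1, F2}: latency cost 607 + fixed 175 = 782.
Compare {F2}: latency cost 729 + fixed 120 = 849.

732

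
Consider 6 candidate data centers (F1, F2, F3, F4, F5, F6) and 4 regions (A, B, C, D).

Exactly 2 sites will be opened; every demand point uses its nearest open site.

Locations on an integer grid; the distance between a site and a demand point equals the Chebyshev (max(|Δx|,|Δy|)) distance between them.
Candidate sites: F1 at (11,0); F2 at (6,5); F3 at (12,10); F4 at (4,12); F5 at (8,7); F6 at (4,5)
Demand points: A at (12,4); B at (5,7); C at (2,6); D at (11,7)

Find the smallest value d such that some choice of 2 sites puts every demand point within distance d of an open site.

Open {F2, F5}.
  Farthest demand point is A at distance 4 (to F5); all others are ≤ 4.
With {F5, F6} the worst case is 4.
With {F1, F2} the worst case is 5.
No size-2 selection achieves below 4.

4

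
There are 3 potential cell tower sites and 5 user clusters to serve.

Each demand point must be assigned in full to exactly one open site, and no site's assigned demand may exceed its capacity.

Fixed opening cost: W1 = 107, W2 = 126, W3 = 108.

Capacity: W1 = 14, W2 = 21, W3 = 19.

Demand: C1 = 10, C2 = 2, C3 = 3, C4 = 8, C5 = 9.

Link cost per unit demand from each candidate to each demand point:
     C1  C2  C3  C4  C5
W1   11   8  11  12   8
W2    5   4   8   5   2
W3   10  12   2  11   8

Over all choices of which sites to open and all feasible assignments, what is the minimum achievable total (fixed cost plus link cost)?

Open {W2, W3}; cheapest assignment that respects the capacities:
  W2 (cap 21, load 21): C1, C2, C5 — cost 10×5 + 2×4 + 9×2 = 76
  W3 (cap 19, load 11): C3, C4 — cost 3×2 + 8×11 = 94
  Shipping 170, fixed 234 → total 404.
  Any other capacity-feasible assignment to {W2, W3} ships for at least 170.
Compare {W1, W2}: its best feasible assignment gives total 435.
Compare {W1, W2, W3}: its best feasible assignment gives total 511.
Every other set of open sites that can feasibly serve all demand totals ≥ 435 even under its best assignment. Minimum: 404.

404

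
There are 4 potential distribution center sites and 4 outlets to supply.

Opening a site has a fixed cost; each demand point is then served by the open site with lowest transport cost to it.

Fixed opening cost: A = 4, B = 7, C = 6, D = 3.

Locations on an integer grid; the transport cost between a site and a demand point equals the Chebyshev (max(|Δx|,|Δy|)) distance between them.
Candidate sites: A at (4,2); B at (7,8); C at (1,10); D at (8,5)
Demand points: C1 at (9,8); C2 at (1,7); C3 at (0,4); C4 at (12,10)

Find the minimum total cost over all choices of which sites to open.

Open {A, D}: assign each demand point to its cheapest open site.
  C1→D 3, C2→A 5, C3→A 4, C4→D 5
  transport cost 17, fixed 7 → total 24.
Compare {D}: transport cost 23 + fixed 3 = 26.
Compare {C, D}: transport cost 17 + fixed 9 = 26.
Compare {A}: transport cost 23 + fixed 4 = 27.
All other subsets cost ≥ 26. Minimum total cost: 24.

24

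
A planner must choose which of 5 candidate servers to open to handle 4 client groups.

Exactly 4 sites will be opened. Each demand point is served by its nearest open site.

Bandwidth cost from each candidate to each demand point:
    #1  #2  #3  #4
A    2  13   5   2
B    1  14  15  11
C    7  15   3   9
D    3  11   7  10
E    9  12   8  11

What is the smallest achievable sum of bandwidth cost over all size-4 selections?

Open {A, B, C, D}.
  #1→B 1, #2→D 11, #3→C 3, #4→A 2  ⇒ total 17.
Compare {A, B, C, E}: total 18.
Compare {A, C, D, E}: total 18.
No size-4 selection does better; minimum is 17.

17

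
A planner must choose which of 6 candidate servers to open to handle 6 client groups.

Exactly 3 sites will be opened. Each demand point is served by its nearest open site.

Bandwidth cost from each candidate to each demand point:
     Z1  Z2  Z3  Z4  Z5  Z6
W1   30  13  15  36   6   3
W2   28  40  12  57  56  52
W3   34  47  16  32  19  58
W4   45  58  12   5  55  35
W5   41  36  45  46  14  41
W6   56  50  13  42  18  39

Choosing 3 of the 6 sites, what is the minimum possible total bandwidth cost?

67

Open {W1, W2, W4}.
  Z1→W2 28, Z2→W1 13, Z3→W2 12, Z4→W4 5, Z5→W1 6, Z6→W1 3  ⇒ total 67.
Compare {W1, W3, W4}: total 69.
Compare {W1, W4, W5}: total 69.
No size-3 selection does better; minimum is 67.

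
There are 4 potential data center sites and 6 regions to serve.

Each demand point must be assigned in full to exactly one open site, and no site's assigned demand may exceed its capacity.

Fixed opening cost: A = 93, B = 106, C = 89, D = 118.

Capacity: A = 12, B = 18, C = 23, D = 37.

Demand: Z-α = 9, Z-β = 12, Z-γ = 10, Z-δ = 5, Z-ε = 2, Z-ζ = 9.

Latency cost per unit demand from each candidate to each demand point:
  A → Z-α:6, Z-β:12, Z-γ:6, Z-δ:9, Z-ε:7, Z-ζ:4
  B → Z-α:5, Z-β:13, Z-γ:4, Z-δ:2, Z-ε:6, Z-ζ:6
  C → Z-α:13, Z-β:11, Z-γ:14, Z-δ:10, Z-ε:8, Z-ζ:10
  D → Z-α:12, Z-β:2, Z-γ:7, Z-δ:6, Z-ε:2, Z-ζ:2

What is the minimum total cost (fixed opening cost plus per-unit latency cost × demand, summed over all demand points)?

395

Open {B, D}; cheapest assignment that respects the capacities:
  B (cap 18, load 14): Z-α, Z-δ — cost 9×5 + 5×2 = 55
  D (cap 37, load 33): Z-β, Z-γ, Z-ε, Z-ζ — cost 12×2 + 10×7 + 2×2 + 9×2 = 116
  Shipping 171, fixed 224 → total 395.
  Any other capacity-feasible assignment to {B, D} ships for at least 171.
Compare {A, D}: its best feasible assignment gives total 421.
Compare {A, B, D}: its best feasible assignment gives total 467.
Every other set of open sites that can feasibly serve all demand totals ≥ 421 even under its best assignment. Minimum: 395.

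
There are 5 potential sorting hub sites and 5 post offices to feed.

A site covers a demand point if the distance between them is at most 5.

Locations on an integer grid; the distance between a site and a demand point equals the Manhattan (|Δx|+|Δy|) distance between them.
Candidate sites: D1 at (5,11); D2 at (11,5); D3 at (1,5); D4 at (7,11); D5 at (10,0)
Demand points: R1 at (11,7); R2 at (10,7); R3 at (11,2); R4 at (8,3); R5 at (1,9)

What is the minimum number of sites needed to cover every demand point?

Coverage sets (demand points within 5 of each site):
  D1: {}
  D2: {R1, R2, R3, R4}
  D3: {R5}
  D4: {}
  D5: {R3, R4}
No single site covers all 5 demand points.
But {D2, D3} covers everything, so the minimum is 2.

2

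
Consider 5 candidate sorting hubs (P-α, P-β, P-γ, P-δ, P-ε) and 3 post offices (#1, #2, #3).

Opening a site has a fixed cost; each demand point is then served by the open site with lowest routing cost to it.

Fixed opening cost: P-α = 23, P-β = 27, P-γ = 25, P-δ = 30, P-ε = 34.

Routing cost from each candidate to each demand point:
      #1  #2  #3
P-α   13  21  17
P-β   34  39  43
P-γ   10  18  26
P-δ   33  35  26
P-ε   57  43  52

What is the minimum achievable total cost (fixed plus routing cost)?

74

Open {P-α}: assign each demand point to its cheapest open site.
  #1→P-α 13, #2→P-α 21, #3→P-α 17
  routing cost 51, fixed 23 → total 74.
Compare {P-γ}: routing cost 54 + fixed 25 = 79.
Compare {P-α, P-γ}: routing cost 45 + fixed 48 = 93.
Compare {P-α, P-β}: routing cost 51 + fixed 50 = 101.
All other subsets cost ≥ 79. Minimum total cost: 74.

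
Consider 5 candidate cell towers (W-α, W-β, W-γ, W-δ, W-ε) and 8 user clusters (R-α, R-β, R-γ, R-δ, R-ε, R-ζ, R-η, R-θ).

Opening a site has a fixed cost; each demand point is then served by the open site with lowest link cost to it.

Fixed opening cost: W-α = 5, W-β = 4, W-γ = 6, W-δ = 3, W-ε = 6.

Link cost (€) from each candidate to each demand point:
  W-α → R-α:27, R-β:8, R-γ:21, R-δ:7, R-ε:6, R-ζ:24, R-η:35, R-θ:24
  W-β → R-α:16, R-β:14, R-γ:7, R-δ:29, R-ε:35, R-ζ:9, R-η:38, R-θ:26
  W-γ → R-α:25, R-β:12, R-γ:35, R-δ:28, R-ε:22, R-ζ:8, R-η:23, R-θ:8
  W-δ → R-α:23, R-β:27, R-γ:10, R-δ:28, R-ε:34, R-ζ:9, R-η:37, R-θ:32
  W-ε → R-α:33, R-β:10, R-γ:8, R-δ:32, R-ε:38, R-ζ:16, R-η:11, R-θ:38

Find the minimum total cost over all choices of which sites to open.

Open {W-α, W-β, W-γ, W-ε}: assign each demand point to its cheapest open site.
  R-α→W-β 16, R-β→W-α 8, R-γ→W-β 7, R-δ→W-α 7, R-ε→W-α 6, R-ζ→W-γ 8, R-η→W-ε 11, R-θ→W-γ 8
  link cost 71, fixed 21 → total 92.
Compare {W-α, W-β, W-γ, W-δ, W-ε}: link cost 71 + fixed 24 = 95.
Compare {W-α, W-β, W-γ}: link cost 83 + fixed 15 = 98.
Compare {W-α, W-γ, W-ε}: link cost 81 + fixed 17 = 98.
All other subsets cost ≥ 95. Minimum total cost: 92.

92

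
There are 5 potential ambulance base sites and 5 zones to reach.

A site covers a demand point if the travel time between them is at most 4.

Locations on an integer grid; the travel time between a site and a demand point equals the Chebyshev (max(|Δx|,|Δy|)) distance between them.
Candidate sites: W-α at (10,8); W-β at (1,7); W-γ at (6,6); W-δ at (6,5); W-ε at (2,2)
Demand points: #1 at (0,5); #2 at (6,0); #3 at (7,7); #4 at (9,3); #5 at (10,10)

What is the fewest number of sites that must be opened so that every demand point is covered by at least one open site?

Coverage sets (demand points within 4 of each site):
  W-α: {#3, #5}
  W-β: {#1}
  W-γ: {#3, #4, #5}
  W-δ: {#3, #4}
  W-ε: {#1, #2}
No single site covers all 5 demand points.
But {W-γ, W-ε} covers everything, so the minimum is 2.

2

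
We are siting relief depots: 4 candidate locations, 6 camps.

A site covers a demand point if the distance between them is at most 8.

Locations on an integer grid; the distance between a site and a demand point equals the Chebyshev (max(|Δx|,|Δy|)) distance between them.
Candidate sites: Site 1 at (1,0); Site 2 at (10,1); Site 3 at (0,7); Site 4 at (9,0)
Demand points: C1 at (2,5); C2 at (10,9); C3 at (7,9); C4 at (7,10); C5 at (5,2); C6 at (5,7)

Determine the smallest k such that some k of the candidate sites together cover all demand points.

2

Coverage sets (demand points within 8 of each site):
  Site 1: {C1, C5, C6}
  Site 2: {C1, C2, C3, C5, C6}
  Site 3: {C1, C3, C4, C5, C6}
  Site 4: {C1, C5, C6}
No single site covers all 6 demand points.
But {Site 2, Site 3} covers everything, so the minimum is 2.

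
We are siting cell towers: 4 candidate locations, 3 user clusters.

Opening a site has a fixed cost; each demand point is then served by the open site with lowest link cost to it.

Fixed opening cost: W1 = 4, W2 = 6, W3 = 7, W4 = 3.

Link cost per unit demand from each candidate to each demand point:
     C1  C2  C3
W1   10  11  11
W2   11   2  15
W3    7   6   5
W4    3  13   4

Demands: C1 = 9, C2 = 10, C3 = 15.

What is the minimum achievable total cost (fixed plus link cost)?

Open {W2, W4}: assign each demand point to its cheapest open site.
  C1→W4 9×3=27, C2→W2 10×2=20, C3→W4 15×4=60
  link cost 107, fixed 9 → total 116.
Compare {W1, W2, W4}: link cost 107 + fixed 13 = 120.
Compare {W2, W3, W4}: link cost 107 + fixed 16 = 123.
Compare {W1, W2, W3, W4}: link cost 107 + fixed 20 = 127.
All other subsets cost ≥ 120. Minimum total cost: 116.

116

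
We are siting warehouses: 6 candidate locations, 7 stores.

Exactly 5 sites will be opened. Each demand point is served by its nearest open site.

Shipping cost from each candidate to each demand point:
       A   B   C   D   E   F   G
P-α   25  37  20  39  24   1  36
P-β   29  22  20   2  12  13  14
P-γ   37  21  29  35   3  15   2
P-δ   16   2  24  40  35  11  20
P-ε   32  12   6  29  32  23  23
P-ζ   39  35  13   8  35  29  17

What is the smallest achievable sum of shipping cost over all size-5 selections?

Open {P-α, P-β, P-γ, P-δ, P-ε}.
  A→P-δ 16, B→P-δ 2, C→P-ε 6, D→P-β 2, E→P-γ 3, F→P-α 1, G→P-γ 2  ⇒ total 32.
Compare {P-α, P-γ, P-δ, P-ε, P-ζ}: total 38.
Compare {P-α, P-β, P-γ, P-δ, P-ζ}: total 39.
No size-5 selection does better; minimum is 32.

32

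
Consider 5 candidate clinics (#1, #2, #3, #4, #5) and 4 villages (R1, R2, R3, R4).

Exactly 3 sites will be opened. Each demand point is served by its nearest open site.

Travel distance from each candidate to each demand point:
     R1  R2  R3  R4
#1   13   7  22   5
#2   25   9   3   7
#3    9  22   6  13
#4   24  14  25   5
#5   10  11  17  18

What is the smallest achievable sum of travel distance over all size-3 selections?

Open {#1, #2, #3}.
  R1→#3 9, R2→#1 7, R3→#2 3, R4→#1 5  ⇒ total 24.
Compare {#1, #2, #5}: total 25.
Compare {#2, #3, #4}: total 26.
No size-3 selection does better; minimum is 24.

24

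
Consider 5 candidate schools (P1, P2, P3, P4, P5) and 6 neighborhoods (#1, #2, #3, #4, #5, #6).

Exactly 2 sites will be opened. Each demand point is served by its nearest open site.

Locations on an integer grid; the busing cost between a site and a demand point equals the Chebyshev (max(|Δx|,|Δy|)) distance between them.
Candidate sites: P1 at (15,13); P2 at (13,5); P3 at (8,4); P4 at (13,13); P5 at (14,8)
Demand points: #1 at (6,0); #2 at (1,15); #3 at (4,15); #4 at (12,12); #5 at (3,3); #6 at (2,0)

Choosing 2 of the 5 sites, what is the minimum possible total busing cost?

Open {P3, P4}.
  #1→P3 4, #2→P3 11, #3→P4 9, #4→P4 1, #5→P3 5, #6→P3 6  ⇒ total 36.
Compare {P1, P3}: total 40.
Compare {P3, P5}: total 40.
No size-2 selection does better; minimum is 36.

36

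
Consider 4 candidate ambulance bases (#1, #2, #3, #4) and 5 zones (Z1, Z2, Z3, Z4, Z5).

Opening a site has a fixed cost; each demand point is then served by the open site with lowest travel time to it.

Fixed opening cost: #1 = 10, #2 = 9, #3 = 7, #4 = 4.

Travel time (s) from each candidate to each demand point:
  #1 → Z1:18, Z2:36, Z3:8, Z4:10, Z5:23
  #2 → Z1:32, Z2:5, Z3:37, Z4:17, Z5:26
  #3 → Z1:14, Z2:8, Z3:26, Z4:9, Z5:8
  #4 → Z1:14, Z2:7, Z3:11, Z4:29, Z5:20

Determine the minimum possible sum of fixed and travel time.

Open {#3, #4}: assign each demand point to its cheapest open site.
  Z1→#3 14, Z2→#4 7, Z3→#4 11, Z4→#3 9, Z5→#3 8
  travel time 49, fixed 11 → total 60.
Compare {#1, #3}: travel time 47 + fixed 17 = 64.
Compare {#1, #3, #4}: travel time 46 + fixed 21 = 67.
Compare {#2, #3, #4}: travel time 47 + fixed 20 = 67.
All other subsets cost ≥ 64. Minimum total cost: 60.

60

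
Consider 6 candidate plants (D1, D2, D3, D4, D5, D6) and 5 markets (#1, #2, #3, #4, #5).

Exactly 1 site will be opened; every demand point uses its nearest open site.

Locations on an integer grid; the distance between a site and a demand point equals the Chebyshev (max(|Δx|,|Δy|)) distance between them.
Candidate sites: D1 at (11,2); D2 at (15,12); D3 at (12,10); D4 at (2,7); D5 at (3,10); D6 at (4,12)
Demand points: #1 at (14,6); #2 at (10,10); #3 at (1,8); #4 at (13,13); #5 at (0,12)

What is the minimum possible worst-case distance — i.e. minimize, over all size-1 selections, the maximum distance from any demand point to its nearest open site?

10

Open {D6}.
  Farthest demand point is #1 at distance 10 (to D6); all others are ≤ 10.
With {D1} the worst case is 11.
With {D5} the worst case is 11.
No size-1 selection achieves below 10.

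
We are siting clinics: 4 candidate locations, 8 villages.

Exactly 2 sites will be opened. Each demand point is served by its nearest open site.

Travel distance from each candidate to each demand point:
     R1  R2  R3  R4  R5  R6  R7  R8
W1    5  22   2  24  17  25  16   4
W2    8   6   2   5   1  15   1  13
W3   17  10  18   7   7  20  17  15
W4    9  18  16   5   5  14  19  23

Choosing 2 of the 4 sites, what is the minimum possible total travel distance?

39

Open {W1, W2}.
  R1→W1 5, R2→W2 6, R3→W1 2, R4→W2 5, R5→W2 1, R6→W2 15, R7→W2 1, R8→W1 4  ⇒ total 39.
Compare {W2, W4}: total 50.
Compare {W2, W3}: total 51.
No size-2 selection does better; minimum is 39.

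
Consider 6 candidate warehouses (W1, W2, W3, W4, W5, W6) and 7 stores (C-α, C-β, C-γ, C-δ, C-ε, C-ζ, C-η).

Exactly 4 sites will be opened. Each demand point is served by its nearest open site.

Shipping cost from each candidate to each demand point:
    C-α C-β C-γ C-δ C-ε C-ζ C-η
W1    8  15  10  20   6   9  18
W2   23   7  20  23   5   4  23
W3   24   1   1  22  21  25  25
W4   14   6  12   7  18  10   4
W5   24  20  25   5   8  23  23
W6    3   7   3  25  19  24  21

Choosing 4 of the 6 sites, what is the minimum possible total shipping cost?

25

Open {W2, W3, W4, W6}.
  C-α→W6 3, C-β→W3 1, C-γ→W3 1, C-δ→W4 7, C-ε→W2 5, C-ζ→W2 4, C-η→W4 4  ⇒ total 25.
Compare {W1, W2, W3, W4}: total 30.
Compare {W2, W4, W5, W6}: total 30.
No size-4 selection does better; minimum is 25.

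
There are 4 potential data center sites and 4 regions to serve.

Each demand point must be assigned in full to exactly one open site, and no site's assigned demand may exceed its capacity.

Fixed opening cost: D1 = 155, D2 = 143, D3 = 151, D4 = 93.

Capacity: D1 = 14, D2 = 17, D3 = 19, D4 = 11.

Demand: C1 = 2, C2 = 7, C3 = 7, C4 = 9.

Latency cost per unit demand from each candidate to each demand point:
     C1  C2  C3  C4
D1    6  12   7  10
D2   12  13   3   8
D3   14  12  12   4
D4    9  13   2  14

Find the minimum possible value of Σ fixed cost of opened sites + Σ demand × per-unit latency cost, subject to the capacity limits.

Open {D3, D4}; cheapest assignment that respects the capacities:
  D3 (cap 19, load 16): C2, C4 — cost 7×12 + 9×4 = 120
  D4 (cap 11, load 9): C1, C3 — cost 2×9 + 7×2 = 32
  Shipping 152, fixed 244 → total 396.
  Any other capacity-feasible assignment to {D3, D4} ships for at least 152.
Compare {D2, D4}: its best feasible assignment gives total 431.
Compare {D2, D3}: its best feasible assignment gives total 459.
Every other set of open sites that can feasibly serve all demand totals ≥ 431 even under its best assignment. Minimum: 396.

396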